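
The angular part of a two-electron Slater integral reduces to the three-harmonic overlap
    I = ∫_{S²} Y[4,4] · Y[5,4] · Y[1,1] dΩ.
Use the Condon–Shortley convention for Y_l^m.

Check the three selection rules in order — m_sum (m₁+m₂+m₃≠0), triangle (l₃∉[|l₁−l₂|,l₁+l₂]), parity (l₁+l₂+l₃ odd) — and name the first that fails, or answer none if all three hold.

azimuthal sum: 4 + 4 + 1 = 9  ✗
1 ≤ 1 ≤ 9 (triangle on l)
L = 4 + 5 + 1 = 10 (even)

m_sum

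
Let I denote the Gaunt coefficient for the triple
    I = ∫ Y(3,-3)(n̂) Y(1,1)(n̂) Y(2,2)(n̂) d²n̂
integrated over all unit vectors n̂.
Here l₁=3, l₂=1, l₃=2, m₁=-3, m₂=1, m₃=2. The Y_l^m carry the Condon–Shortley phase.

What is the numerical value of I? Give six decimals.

-0.319865

m-sum 0 ✓  L=6 even ✓  2≤2≤4 ✓
Π(2lᵢ+1) = 7×3×5 = 105
triangle coeff Δ(3,1,2) = 1/105
Σ_t [1,1]: t=1:−1/4 = -1/4
(3j)²=3/35 [(3 1 2; 0 0 0)], sign=-1
Σ_t [2,2]: t=2:+1/48 = 1/48
(3j)²=1/7 [(3 1 2; -3 1 2)], sign=+1
⇒ 4πI² = 9/7
I = (-1)√(9/7/(4π)) = -0.31986543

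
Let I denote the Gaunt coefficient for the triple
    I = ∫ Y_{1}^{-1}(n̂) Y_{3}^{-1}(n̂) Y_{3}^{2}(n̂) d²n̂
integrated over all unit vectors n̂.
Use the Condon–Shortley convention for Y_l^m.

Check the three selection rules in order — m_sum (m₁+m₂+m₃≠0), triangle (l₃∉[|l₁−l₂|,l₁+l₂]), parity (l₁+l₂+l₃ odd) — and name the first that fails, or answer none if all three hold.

azimuthal sum: -1 − 1 + 2 = 0  ✓
2 ≤ 3 ≤ 4 (triangle on l)  ✓
L = 1 + 3 + 3 = 7 (odd)  ✗

parity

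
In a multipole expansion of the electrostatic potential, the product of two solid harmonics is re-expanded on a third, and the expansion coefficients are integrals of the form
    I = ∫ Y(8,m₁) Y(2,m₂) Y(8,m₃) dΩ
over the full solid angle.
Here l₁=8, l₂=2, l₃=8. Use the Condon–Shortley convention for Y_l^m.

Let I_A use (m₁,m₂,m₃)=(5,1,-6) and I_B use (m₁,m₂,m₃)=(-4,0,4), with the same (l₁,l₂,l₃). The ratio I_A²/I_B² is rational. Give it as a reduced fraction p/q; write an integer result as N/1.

Shared (l₁,l₂,l₃)=(8,2,8): N and (l;000)² cancel in I_A²/I_B².
A: Δ = 2!·14!·2!/19! = 1/348840; Racah Σ t=1..2: t=1:−1/1916006400 t=2:+1/12454041600 = -1/2264371200; ⇒ 3j(8 2 8; 5 1 -6)² = 847/38760, sgn -1
B: Δ = 2!·14!·2!/19! = 1/348840; Racah Σ t=0..2: t=0:+1/3832012800 t=1:−1/239500800 t=2:+1/348364800 = -1/958003200; ⇒ 3j(8 2 8; -4 0 4)² = 8/4845, sgn -1
I_A²/I_B² = (847/38760)/(8/4845) = 847/64

847/64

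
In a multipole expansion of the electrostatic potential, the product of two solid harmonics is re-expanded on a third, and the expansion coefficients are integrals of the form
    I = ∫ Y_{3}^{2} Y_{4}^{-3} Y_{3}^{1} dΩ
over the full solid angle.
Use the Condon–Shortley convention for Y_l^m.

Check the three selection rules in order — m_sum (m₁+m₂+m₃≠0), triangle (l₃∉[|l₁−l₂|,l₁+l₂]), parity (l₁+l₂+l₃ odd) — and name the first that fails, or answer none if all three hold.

none

azimuthal sum: 2 − 3 + 1 = 0  ✓
1 ≤ 3 ≤ 7 (triangle on l)  ✓
L = 3 + 4 + 3 = 10 (even)  ✓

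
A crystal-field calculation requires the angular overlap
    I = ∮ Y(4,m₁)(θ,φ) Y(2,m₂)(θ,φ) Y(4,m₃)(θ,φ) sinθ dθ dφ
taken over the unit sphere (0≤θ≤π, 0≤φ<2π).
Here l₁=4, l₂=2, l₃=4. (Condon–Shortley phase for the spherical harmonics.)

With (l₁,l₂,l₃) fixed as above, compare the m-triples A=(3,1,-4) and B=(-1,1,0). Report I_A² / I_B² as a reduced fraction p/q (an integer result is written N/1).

Same 4,2,4: normalisation and zero-m 3j drop out of the ratio.
A: Δ: 2! 6! 2! / 11! → 1/13860; sum: t=1:−1/1440 = -1/1440; 3j²(4 2 4; 3 1 -4) = Δ·Π!·Σ² = 7/165  (sign -1)
B: Δ: 2! 6! 2! / 11! → 1/13860; sum: t=1:−1/96 t=2:+1/72 = 1/288; 3j²(4 2 4; -1 1 0) = Δ·Π!·Σ² = 1/462  (sign +1)
I_A²/I_B² = (7/165)/(1/462) = 98/5

98/5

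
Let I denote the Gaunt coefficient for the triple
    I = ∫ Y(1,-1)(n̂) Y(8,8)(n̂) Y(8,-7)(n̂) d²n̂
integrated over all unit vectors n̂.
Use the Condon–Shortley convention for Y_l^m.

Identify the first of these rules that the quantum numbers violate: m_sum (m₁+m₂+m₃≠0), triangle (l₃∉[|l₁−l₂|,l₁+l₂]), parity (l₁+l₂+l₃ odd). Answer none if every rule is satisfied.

Σmᵢ = 0  ✓
l₃∈[|l₁−l₂|,l₁+l₂]=[7,9], have l₃=8  ✓
Σlᵢ = 17 ⇒ odd  ✗

parity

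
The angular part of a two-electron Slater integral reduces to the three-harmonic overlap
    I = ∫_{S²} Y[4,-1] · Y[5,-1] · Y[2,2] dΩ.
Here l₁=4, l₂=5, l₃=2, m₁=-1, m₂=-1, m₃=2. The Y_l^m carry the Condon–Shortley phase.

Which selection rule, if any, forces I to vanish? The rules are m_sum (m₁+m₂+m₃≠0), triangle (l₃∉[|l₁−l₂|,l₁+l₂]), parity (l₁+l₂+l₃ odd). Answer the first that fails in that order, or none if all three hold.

m₁+m₂+m₃ = -1 − 1 + 2 = 0  ✓
triangle: |4−5|=1 ≤ l₃=2 ≤ 4+5=9  ✓
parity: l₁+l₂+l₃ = 11 is odd  ✗

parity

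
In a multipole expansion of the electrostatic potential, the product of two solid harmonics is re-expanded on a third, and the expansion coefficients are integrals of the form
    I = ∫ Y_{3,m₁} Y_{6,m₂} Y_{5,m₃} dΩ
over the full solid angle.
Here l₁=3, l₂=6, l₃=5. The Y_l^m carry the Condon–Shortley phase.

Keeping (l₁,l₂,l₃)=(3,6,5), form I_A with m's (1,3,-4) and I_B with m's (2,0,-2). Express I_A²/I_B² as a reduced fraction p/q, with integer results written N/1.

8/7

l's match ⇒ only the (l;m) 3-j factors differ between A and B.
A: triangle coeff Δ(3,6,5) = 1/675675; Σ_t [1,2]: t=1:−1/241920 t=2:+1/40320 = 1/48384; (3j)²=24/1001 [(3 6 5; 1 3 -4)], sign=-1
B: triangle coeff Δ(3,6,5) = 1/675675; Σ_t [0,1]: t=0:+1/34560 t=1:−1/8640 = -1/11520; (3j)²=3/143 [(3 6 5; 2 0 -2)], sign=+1
I_A²/I_B² = (24/1001)/(3/143) = 8/7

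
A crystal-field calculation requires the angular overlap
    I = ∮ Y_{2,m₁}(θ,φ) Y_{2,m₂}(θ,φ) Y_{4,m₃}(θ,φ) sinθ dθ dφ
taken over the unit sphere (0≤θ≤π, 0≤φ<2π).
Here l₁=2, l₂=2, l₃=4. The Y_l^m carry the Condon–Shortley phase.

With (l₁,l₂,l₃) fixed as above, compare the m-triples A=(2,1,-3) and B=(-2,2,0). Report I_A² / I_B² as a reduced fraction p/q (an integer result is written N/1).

Shared (l₁,l₂,l₃)=(2,2,4): N and (l;000)² cancel in I_A²/I_B².
A: Δ = 0!·4!·4!/9! = 1/630; Racah Σ t=0..0: t=0:+1/144 = 1/144; ⇒ 3j(2 2 4; 2 1 -3)² = 1/18, sgn -1
B: Δ = 0!·4!·4!/9! = 1/630; Racah Σ t=0..0: t=0:+1/576 = 1/576; ⇒ 3j(2 2 4; -2 2 0)² = 1/630, sgn +1
I_A²/I_B² = (1/18)/(1/630) = 35/1

35/1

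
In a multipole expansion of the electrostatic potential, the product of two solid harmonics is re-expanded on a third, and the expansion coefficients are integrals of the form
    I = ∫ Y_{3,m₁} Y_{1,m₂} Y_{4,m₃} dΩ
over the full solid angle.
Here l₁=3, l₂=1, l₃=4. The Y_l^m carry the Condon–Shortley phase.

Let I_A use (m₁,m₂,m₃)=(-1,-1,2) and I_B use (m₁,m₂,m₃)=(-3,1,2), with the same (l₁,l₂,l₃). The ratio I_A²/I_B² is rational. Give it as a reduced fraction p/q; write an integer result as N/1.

15/1

Shared (l₁,l₂,l₃)=(3,1,4): N and (l;000)² cancel in I_A²/I_B².
A: Δ = 0!·6!·2!/9! = 1/252; Racah Σ t=0..0: t=0:+1/96 = 1/96; ⇒ 3j(3 1 4; -1 -1 2)² = 5/84, sgn +1
B: Δ = 0!·6!·2!/9! = 1/252; Racah Σ t=0..0: t=0:+1/1440 = 1/1440; ⇒ 3j(3 1 4; -3 1 2)² = 1/252, sgn +1
I_A²/I_B² = (5/84)/(1/252) = 15/1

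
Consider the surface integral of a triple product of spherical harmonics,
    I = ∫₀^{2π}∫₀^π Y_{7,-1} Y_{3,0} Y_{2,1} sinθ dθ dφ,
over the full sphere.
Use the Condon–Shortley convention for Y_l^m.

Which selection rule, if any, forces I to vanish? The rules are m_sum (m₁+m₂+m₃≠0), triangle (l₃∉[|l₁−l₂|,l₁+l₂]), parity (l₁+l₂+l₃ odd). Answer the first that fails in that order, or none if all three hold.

triangle

m₁+m₂+m₃ = -1 + 0 + 1 = 0  ✓
triangle: |7−3|=4 ≤ l₃=2 ≤ 7+3=10  ✗
parity: l₁+l₂+l₃ = 12 is even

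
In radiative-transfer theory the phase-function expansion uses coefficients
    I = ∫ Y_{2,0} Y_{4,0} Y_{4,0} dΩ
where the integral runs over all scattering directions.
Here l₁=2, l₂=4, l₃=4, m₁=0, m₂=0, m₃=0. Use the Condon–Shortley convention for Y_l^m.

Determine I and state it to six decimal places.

0.163840

Rules hold: Σm=0, L=10 even, 2≤4≤6.
N = 5·9·9 = 405
Δ = 2!·2!·6!/11! = 1/13860
Racah Σ t=0..2: t=0:+1/192 t=1:−1/36 t=2:+1/192 = -5/288
⇒ 3j(2 4 4; 0 0 0)² = 20/693, sgn -1
(m-triple is (0,0,0) — same symbol as above.)
4πI² = N·(3j₀)²·(3jₘ)² = 2000/5929
I = +1·√(0.337325/4π) = 0.16383977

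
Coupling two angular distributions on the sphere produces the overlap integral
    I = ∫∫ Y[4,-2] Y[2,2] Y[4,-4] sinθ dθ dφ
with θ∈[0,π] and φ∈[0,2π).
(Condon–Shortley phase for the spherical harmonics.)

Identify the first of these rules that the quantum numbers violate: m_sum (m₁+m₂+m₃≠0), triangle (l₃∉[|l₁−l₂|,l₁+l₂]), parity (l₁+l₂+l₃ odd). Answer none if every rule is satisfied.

m_sum

Σmᵢ = -4  ✗
l₃∈[|l₁−l₂|,l₁+l₂]=[2,6], have l₃=4
Σlᵢ = 10 ⇒ even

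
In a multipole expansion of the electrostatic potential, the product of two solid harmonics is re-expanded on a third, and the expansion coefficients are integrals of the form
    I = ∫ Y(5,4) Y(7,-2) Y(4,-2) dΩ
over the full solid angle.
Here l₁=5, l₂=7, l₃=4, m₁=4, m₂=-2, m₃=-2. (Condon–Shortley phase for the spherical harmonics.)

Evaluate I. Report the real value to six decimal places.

Rules hold: Σm=0, L=16 even, 2≤4≤12.
N = 11·15·9 = 1485
Δ = 8!·2!·6!/17! = 1/6126120
Racah Σ t=3..5: t=3:−1/69120 t=4:+1/20736 t=5:−1/69120 = 1/51840
⇒ 3j(5 7 4; 0 0 0)² = 280/21879, sgn +1
Racah Σ t=0..1: t=0:+1/4838400 t=1:−1/483840 = -1/537600
⇒ 3j(5 7 4; 4 -2 -2)² = 2187/170170, sgn -1
4πI² = N·(3j₀)²·(3jₘ)² = 131220/537251
I = -1·√(0.244243/4π) = -0.13941403

-0.139414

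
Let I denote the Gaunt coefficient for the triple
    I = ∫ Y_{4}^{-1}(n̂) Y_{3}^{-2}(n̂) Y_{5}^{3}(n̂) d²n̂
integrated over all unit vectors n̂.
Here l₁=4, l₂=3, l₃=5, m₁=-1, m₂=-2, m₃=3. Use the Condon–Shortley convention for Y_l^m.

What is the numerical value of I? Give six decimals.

-0.035836

m-sum 0 ✓  L=12 even ✓  1≤5≤7 ✓
Π(2lᵢ+1) = 9×7×11 = 693
triangle coeff Δ(4,3,5) = 1/180180
Σ_t [0,2]: t=0:+1/576 t=1:−1/144 t=2:+1/576 = -1/288
(3j)²=20/1001 [(4 3 5; 0 0 0)], sign=+1
Σ_t [0,1]: t=0:+1/1440 t=1:−1/1152 = -1/5760
(3j)²=1/858 [(4 3 5; -1 -2 3)], sign=-1
⇒ 4πI² = 30/1859
I = (-1)√(30/1859/(4π)) = -0.03583571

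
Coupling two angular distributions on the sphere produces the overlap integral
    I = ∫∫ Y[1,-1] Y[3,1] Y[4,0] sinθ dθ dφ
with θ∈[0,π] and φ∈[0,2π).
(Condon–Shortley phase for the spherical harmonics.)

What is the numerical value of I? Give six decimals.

0.150786

Rules hold: Σm=0, L=8 even, 2≤4≤4.
N = 3·7·9 = 189
Δ = 0!·2!·6!/9! = 1/252
Racah Σ t=0..0: t=0:+1/36 = 1/36
⇒ 3j(1 3 4; 0 0 0)² = 4/63, sgn +1
Racah Σ t=0..0: t=0:+1/96 = 1/96
⇒ 3j(1 3 4; -1 1 0)² = 1/42, sgn +1
4πI² = N·(3j₀)²·(3jₘ)² = 2/7
I = +1·√(0.285714/4π) = 0.15078601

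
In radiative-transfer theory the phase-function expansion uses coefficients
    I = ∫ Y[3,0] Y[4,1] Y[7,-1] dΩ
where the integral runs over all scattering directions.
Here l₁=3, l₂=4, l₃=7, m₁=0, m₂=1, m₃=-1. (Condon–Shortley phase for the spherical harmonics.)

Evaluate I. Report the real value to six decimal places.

-0.225497

Rules hold: Σm=0, L=14 even, 1≤7≤7.
N = 7·9·15 = 945
Δ = 0!·6!·8!/15! = 1/45045
Racah Σ t=0..0: t=0:+1/20736 = 1/20736
⇒ 3j(3 4 7; 0 0 0)² = 35/1287, sgn -1
Racah Σ t=0..0: t=0:+1/25920 = 1/25920
⇒ 3j(3 4 7; 0 1 -1)² = 32/1287, sgn +1
4πI² = N·(3j₀)²·(3jₘ)² = 39200/61347
I = -1·√(0.638988/4π) = -0.22549735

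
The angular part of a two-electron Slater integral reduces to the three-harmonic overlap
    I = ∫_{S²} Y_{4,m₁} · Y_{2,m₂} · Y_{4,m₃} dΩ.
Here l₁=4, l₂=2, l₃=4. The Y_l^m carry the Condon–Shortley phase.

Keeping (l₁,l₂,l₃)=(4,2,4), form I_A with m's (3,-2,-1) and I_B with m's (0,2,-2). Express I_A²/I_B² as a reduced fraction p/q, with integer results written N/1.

7/10

Same 4,2,4: normalisation and zero-m 3j drop out of the ratio.
A: Δ: 2! 6! 2! / 11! → 1/13860; sum: t=0:+1/480 = 1/480; 3j²(4 2 4; 3 -2 -1) = Δ·Π!·Σ² = 3/110  (sign -1)
B: Δ: 2! 6! 2! / 11! → 1/13860; sum: t=2:+1/192 = 1/192; 3j²(4 2 4; 0 2 -2) = Δ·Π!·Σ² = 3/77  (sign +1)
I_A²/I_B² = (3/110)/(3/77) = 7/10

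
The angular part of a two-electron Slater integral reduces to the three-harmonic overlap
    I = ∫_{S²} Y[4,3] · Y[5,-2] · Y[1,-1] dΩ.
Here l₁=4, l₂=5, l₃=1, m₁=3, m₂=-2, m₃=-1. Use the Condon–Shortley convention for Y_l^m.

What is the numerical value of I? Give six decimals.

0.085055

Rules hold: Σm=0, L=10 even, 1≤1≤9.
N = 9·11·3 = 297
Δ = 8!·0!·2!/11! = 1/495
Racah Σ t=4..4: t=4:+1/576 = 1/576
⇒ 3j(4 5 1; 0 0 0)² = 5/99, sgn -1
Racah Σ t=1..1: t=1:−1/10080 = -1/10080
⇒ 3j(4 5 1; 3 -2 -1)² = 1/165, sgn -1
4πI² = N·(3j₀)²·(3jₘ)² = 1/11
I = +1·√(0.0909091/4π) = 0.08505478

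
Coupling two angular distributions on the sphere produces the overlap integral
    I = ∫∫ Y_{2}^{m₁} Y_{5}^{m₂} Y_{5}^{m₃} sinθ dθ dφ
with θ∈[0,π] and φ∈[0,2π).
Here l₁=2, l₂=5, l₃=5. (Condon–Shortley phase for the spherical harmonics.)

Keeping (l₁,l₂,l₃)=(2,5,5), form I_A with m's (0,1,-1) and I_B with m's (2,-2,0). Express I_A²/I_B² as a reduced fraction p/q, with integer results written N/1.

Shared (l₁,l₂,l₃)=(2,5,5): N and (l;000)² cancel in I_A²/I_B².
A: Δ = 2!·2!·8!/13! = 1/38610; Racah Σ t=0..2: t=0:+1/5760 t=1:−1/720 t=2:+1/2304 = -1/1280; ⇒ 3j(2 5 5; 0 1 -1)² = 27/1430, sgn -1
B: Δ = 2!·2!·8!/13! = 1/38610; Racah Σ t=0..0: t=0:+1/2880 = 1/2880; ⇒ 3j(2 5 5; 2 -2 0)² = 14/429, sgn -1
I_A²/I_B² = (27/1430)/(14/429) = 81/140

81/140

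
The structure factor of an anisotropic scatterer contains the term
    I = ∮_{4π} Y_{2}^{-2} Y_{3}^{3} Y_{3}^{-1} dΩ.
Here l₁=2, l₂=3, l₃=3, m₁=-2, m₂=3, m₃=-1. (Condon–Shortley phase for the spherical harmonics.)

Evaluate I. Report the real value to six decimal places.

Checks pass: Σm=0; 8 even; l₃=3∈[1,5].
(2·2+1)(2·3+1)(2·3+1) = 245
Δ: 2! 2! 4! / 9! → 1/3780
sum: t=0:+1/24 t=1:−1/4 t=2:+1/24 = -1/6
3j²(2 3 3; 0 0 0) = Δ·Π!·Σ² = 4/105  (sign +1)
sum: t=2:+1/96 = 1/96
3j²(2 3 3; -2 3 -1) = Δ·Π!·Σ² = 1/42  (sign +1)
combine: 4πI² = 245·4/105·1/42 = 2/9
take √, sign +1: I = 0.13298076

0.132981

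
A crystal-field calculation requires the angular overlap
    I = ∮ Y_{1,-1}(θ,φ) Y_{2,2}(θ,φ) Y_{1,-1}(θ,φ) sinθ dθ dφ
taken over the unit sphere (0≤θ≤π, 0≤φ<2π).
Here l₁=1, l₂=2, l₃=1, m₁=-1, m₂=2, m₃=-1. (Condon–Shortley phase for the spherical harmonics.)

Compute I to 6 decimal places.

Rules hold: Σm=0, L=4 even, 1≤1≤3.
N = 3·5·3 = 45
Δ = 2!·0!·2!/5! = 1/30
Racah Σ t=1..1: t=1:−1/1 = -1/1
⇒ 3j(1 2 1; 0 0 0)² = 2/15, sgn +1
Racah Σ t=2..2: t=2:+1/4 = 1/4
⇒ 3j(1 2 1; -1 2 -1)² = 1/5, sgn +1
4πI² = N·(3j₀)²·(3jₘ)² = 6/5
I = +1·√(1.2/4π) = 0.30901936

0.309019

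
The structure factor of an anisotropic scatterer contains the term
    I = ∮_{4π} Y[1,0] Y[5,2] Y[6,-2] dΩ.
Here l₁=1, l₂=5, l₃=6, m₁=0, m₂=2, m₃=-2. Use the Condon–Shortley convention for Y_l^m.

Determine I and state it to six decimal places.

0.231133

Rules hold: Σm=0, L=12 even, 4≤6≤6.
N = 3·11·13 = 429
Δ = 0!·2!·10!/13! = 1/858
Racah Σ t=0..0: t=0:+1/14400 = 1/14400
⇒ 3j(1 5 6; 0 0 0)² = 6/143, sgn +1
Racah Σ t=0..0: t=0:+1/30240 = 1/30240
⇒ 3j(1 5 6; 0 2 -2)² = 16/429, sgn +1
4πI² = N·(3j₀)²·(3jₘ)² = 96/143
I = +1·√(0.671329/4π) = 0.23113338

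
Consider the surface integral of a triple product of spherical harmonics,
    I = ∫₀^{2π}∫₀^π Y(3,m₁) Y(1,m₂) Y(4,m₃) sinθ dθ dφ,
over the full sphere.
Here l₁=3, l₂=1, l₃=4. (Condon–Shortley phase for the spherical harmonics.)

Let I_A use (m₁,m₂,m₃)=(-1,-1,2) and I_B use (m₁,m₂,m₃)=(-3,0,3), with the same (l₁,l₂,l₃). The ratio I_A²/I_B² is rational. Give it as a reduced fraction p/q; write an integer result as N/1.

Same 3,1,4: normalisation and zero-m 3j drop out of the ratio.
A: Δ: 0! 6! 2! / 9! → 1/252; sum: t=0:+1/96 = 1/96; 3j²(3 1 4; -1 -1 2) = Δ·Π!·Σ² = 5/84  (sign +1)
B: Δ: 0! 6! 2! / 9! → 1/252; sum: t=0:+1/720 = 1/720; 3j²(3 1 4; -3 0 3) = Δ·Π!·Σ² = 1/36  (sign -1)
I_A²/I_B² = (5/84)/(1/36) = 15/7

15/7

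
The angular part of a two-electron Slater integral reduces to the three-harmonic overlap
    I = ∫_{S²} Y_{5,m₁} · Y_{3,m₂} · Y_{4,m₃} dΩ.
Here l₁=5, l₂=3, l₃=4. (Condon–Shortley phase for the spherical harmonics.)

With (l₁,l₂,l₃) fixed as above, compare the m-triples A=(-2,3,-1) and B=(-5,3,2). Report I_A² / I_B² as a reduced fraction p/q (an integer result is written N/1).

Same 5,3,4: normalisation and zero-m 3j drop out of the ratio.
A: Δ: 4! 6! 2! / 13! → 1/180180; sum: t=4:+1/1728 = 1/1728; 3j²(5 3 4; -2 3 -1) = Δ·Π!·Σ² = 25/858  (sign -1)
B: Δ: 4! 6! 2! / 13! → 1/180180; sum: t=4:+1/34560 = 1/34560; 3j²(5 3 4; -5 3 2) = Δ·Π!·Σ² = 5/286  (sign +1)
I_A²/I_B² = (25/858)/(5/286) = 5/3

5/3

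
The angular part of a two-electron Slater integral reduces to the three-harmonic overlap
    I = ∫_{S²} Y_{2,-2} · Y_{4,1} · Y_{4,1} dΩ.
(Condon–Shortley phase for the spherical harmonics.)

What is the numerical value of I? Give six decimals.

Rules hold: Σm=0, L=10 even, 2≤4≤6.
N = 5·9·9 = 405
Δ = 2!·2!·6!/11! = 1/13860
Racah Σ t=0..2: t=0:+1/192 t=1:−1/36 t=2:+1/192 = -5/288
⇒ 3j(2 4 4; 0 0 0)² = 20/693, sgn -1
Racah Σ t=2..2: t=2:+1/144 = 1/144
⇒ 3j(2 4 4; -2 1 1)² = 10/231, sgn -1
4πI² = N·(3j₀)²·(3jₘ)² = 3000/5929
I = +1·√(0.505988/4π) = 0.20066192

0.200662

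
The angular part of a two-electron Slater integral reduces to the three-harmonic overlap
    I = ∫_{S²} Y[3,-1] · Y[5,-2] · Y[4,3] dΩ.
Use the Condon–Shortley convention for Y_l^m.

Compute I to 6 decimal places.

m-sum 0 ✓  L=12 even ✓  2≤4≤8 ✓
Π(2lᵢ+1) = 7×11×9 = 693
triangle coeff Δ(3,5,4) = 1/180180
Σ_t [1,3]: t=1:−1/576 t=2:+1/144 t=3:−1/576 = 1/288
(3j)²=20/1001 [(3 5 4; 0 0 0)], sign=+1
Σ_t [2,3]: t=2:+1/960 t=3:−1/4320 = 7/8640
(3j)²=343/12870 [(3 5 4; -1 -2 3)], sign=-1
⇒ 4πI² = 686/1859
I = (-1)√(686/1859/(4π)) = -0.17136315

-0.171363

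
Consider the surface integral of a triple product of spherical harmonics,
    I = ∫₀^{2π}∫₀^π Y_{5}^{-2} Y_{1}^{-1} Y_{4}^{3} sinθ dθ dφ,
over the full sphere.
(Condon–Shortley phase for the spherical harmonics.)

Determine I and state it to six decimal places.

0.085055

Checks pass: Σm=0; 10 even; l₃=4∈[4,6].
(2·5+1)(2·1+1)(2·4+1) = 297
Δ: 2! 8! 0! / 11! → 1/495
sum: t=1:−1/576 = -1/576
3j²(5 1 4; 0 0 0) = Δ·Π!·Σ² = 5/99  (sign -1)
sum: t=0:+1/10080 = 1/10080
3j²(5 1 4; -2 -1 3) = Δ·Π!·Σ² = 1/165  (sign -1)
combine: 4πI² = 297·5/99·1/165 = 1/11
take √, sign +1: I = 0.08505478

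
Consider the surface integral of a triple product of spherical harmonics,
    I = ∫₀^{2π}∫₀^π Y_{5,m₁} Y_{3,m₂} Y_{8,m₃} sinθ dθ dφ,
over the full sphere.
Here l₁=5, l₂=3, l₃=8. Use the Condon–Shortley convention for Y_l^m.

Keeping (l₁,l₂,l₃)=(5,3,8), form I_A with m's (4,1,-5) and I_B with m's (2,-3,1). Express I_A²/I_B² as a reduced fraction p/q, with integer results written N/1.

l's match ⇒ only the (l;m) 3-j factors differ between A and B.
A: triangle coeff Δ(5,3,8) = 1/136136; Σ_t [0,0]: t=0:+1/17418240 = 1/17418240; (3j)²=15/952 [(5 3 8; 4 1 -5)], sign=-1
B: triangle coeff Δ(5,3,8) = 1/136136; Σ_t [0,0]: t=0:+1/21772800 = 1/21772800; (3j)²=3/4862 [(5 3 8; 2 -3 1)], sign=-1
I_A²/I_B² = (15/952)/(3/4862) = 715/28

715/28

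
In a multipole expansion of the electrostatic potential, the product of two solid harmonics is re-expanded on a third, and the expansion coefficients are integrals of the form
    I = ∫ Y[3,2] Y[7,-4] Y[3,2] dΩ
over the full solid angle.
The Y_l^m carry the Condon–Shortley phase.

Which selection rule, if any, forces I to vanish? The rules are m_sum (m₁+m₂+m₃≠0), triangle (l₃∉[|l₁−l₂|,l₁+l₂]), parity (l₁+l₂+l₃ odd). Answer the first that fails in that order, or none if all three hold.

triangle

Σmᵢ = 0  ✓
l₃∈[|l₁−l₂|,l₁+l₂]=[4,10], have l₃=3  ✗
Σlᵢ = 13 ⇒ odd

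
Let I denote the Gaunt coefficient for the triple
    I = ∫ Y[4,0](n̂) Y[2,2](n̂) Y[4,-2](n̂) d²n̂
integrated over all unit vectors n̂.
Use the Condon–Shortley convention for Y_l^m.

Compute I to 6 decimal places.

Rules hold: Σm=0, L=10 even, 2≤4≤6.
N = 9·5·9 = 405
Δ = 2!·6!·2!/11! = 1/13860
Racah Σ t=0..2: t=0:+1/192 t=1:−1/36 t=2:+1/192 = -5/288
⇒ 3j(4 2 4; 0 0 0)² = 20/693, sgn -1
Racah Σ t=2..2: t=2:+1/192 = 1/192
⇒ 3j(4 2 4; 0 2 -2)² = 3/77, sgn +1
4πI² = N·(3j₀)²·(3jₘ)² = 2700/5929
I = -1·√(0.455389/4π) = -0.19036462

-0.190365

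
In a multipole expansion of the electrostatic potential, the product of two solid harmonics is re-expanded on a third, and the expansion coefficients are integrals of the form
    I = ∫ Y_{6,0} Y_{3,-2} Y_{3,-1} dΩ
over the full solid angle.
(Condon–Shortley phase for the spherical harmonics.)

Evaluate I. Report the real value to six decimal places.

0.000000

Σmᵢ = -3 ≠ 0, so the φ-integral vanishes; I = 0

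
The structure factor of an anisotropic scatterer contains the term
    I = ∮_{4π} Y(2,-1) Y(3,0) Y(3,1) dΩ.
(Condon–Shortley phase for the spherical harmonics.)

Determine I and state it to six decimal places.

-0.059471

Rules hold: Σm=0, L=8 even, 1≤3≤5.
N = 5·7·7 = 245
Δ = 2!·2!·4!/9! = 1/3780
Racah Σ t=0..2: t=0:+1/24 t=1:−1/4 t=2:+1/24 = -1/6
⇒ 3j(2 3 3; 0 0 0)² = 4/105, sgn +1
Racah Σ t=1..2: t=1:−1/8 t=2:+1/12 = -1/24
⇒ 3j(2 3 3; -1 0 1)² = 1/210, sgn -1
4πI² = N·(3j₀)²·(3jₘ)² = 2/45
I = -1·√(0.0444444/4π) = -0.05947080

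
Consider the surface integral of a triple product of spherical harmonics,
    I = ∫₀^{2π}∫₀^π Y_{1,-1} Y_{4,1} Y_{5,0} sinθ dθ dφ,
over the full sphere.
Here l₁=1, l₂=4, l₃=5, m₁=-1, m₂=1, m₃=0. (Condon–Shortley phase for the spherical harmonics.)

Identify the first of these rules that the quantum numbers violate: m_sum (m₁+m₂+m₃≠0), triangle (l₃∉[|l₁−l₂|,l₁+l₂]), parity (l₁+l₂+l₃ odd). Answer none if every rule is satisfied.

m₁+m₂+m₃ = -1 + 1 + 0 = 0  ✓
triangle: |1−4|=3 ≤ l₃=5 ≤ 1+4=5  ✓
parity: l₁+l₂+l₃ = 10 is even  ✓

none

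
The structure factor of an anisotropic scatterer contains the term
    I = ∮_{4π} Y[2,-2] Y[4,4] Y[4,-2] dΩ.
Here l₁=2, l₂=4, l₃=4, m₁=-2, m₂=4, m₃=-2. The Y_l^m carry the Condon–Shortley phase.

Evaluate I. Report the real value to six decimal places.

-0.106180

Checks pass: Σm=0; 10 even; l₃=4∈[2,6].
(2·2+1)(2·4+1)(2·4+1) = 405
Δ: 2! 2! 6! / 11! → 1/13860
sum: t=0:+1/192 t=1:−1/36 t=2:+1/192 = -5/288
3j²(2 4 4; 0 0 0) = Δ·Π!·Σ² = 20/693  (sign -1)
sum: t=2:+1/2880 = 1/2880
3j²(2 4 4; -2 4 -2) = Δ·Π!·Σ² = 2/165  (sign +1)
combine: 4πI² = 405·20/693·2/165 = 120/847
take √, sign -1: I = -0.10618031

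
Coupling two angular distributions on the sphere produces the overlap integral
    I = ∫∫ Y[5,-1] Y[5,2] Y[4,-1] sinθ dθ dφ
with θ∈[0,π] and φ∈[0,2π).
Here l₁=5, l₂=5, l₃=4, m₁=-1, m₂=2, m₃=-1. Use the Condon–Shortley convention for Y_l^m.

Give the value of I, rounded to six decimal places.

Rules hold: Σm=0, L=14 even, 0≤4≤10.
N = 11·11·9 = 1089
Δ = 6!·4!·4!/15! = 1/3153150
Racah Σ t=1..5: t=1:−1/69120 t=2:+1/1728 t=3:−1/576 t=4:+1/1728 t=5:−1/69120 = -7/11520
⇒ 3j(5 5 4; 0 0 0)² = 2/143, sgn -1
Racah Σ t=3..6: t=3:−1/5184 t=4:+1/1152 t=5:−1/2880 t=6:+1/103680 = 7/20736
⇒ 3j(5 5 4; -1 2 -1)² = 35/2574, sgn -1
4πI² = N·(3j₀)²·(3jₘ)² = 35/169
I = +1·√(0.207101/4π) = 0.12837656

0.128377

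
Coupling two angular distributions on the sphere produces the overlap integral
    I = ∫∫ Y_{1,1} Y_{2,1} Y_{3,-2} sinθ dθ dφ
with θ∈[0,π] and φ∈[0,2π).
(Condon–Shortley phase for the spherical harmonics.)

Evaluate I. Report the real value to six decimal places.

0.261169

m-sum 0 ✓  L=6 even ✓  1≤3≤3 ✓
Π(2lᵢ+1) = 3×5×7 = 105
triangle coeff Δ(1,2,3) = 1/105
Σ_t [0,0]: t=0:+1/4 = 1/4
(3j)²=3/35 [(1 2 3; 0 0 0)], sign=-1
Σ_t [0,0]: t=0:+1/12 = 1/12
(3j)²=2/21 [(1 2 3; 1 1 -2)], sign=-1
⇒ 4πI² = 6/7
I = (+1)√(6/7/(4π)) = 0.26116903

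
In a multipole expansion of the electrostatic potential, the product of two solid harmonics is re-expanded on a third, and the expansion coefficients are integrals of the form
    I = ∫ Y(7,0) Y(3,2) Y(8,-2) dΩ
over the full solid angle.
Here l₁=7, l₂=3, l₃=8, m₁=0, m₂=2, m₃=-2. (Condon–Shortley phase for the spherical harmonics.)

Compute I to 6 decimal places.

Checks pass: Σm=0; 18 even; l₃=8∈[4,10].
(2·7+1)(2·3+1)(2·8+1) = 1785
Δ: 2! 12! 4! / 19! → 1/5290740
sum: t=0:+1/7257600 t=1:−1/2073600 t=2:+1/7257600 = -1/4838400
3j²(7 3 8; 0 0 0) = Δ·Π!·Σ² = 252/20995  (sign -1)
sum: t=1:−1/12441600 t=2:+1/7257600 = 1/17418240
3j²(7 3 8; 0 2 -2) = Δ·Π!·Σ² = 125/25194  (sign +1)
combine: 4πI² = 1785·252/20995·125/25194 = 110250/1037153
take √, sign -1: I = -0.09197355

-0.091974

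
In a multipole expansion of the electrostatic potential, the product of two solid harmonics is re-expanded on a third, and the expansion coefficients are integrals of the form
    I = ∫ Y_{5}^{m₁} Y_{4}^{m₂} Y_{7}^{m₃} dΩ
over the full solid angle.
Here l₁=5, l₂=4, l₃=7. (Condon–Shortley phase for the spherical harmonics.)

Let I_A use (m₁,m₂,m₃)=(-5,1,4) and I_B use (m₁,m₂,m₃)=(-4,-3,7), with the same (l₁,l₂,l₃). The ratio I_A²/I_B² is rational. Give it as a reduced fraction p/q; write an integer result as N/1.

l's match ⇒ only the (l;m) 3-j factors differ between A and B.
A: triangle coeff Δ(5,4,7) = 1/6126120; Σ_t [2,2]: t=2:+1/2903040 = 1/2903040; (3j)²=75/6188 [(5 4 7; -5 1 4)], sign=-1
B: triangle coeff Δ(5,4,7) = 1/6126120; Σ_t [1,1]: t=1:−1/29030400 = -1/29030400; (3j)²=21/680 [(5 4 7; -4 -3 7)], sign=-1
I_A²/I_B² = (75/6188)/(21/680) = 250/637

250/637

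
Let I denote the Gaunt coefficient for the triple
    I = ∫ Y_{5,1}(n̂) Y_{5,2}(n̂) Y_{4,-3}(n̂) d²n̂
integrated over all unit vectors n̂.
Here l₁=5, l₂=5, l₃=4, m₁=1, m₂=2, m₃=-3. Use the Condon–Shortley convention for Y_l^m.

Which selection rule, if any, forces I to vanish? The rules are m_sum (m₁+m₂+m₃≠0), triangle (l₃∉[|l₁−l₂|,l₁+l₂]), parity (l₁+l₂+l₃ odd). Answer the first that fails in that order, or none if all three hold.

none

Σmᵢ = 0  ✓
l₃∈[|l₁−l₂|,l₁+l₂]=[0,10], have l₃=4  ✓
Σlᵢ = 14 ⇒ even  ✓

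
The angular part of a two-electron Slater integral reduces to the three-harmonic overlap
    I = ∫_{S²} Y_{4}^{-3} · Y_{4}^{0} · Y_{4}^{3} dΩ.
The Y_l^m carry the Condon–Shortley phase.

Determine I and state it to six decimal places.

0.159788

Checks pass: Σm=0; 12 even; l₃=4∈[0,8].
(2·4+1)(2·4+1)(2·4+1) = 729
Δ: 4! 4! 4! / 13! → 1/450450
sum: t=0:+1/13824 t=1:−1/216 t=2:+1/64 t=3:−1/216 t=4:+1/13824 = 5/768
3j²(4 4 4; 0 0 0) = Δ·Π!·Σ² = 18/1001  (sign +1)
sum: t=3:−1/864 t=4:+1/3456 = -1/1152
3j²(4 4 4; -3 0 3) = Δ·Π!·Σ² = 7/286  (sign +1)
combine: 4πI² = 729·18/1001·7/286 = 6561/20449
take √, sign +1: I = 0.15978796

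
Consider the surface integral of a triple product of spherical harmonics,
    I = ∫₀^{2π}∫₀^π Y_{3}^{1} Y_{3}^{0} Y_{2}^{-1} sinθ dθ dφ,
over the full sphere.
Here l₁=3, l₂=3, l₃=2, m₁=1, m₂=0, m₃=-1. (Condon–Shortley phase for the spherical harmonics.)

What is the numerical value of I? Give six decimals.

-0.059471

Rules hold: Σm=0, L=8 even, 0≤2≤6.
N = 7·7·5 = 245
Δ = 4!·2!·2!/9! = 1/3780
Racah Σ t=1..3: t=1:−1/24 t=2:+1/4 t=3:−1/24 = 1/6
⇒ 3j(3 3 2; 0 0 0)² = 4/105, sgn +1
Racah Σ t=1..2: t=1:−1/12 t=2:+1/8 = 1/24
⇒ 3j(3 3 2; 1 0 -1)² = 1/210, sgn -1
4πI² = N·(3j₀)²·(3jₘ)² = 2/45
I = -1·√(0.0444444/4π) = -0.05947080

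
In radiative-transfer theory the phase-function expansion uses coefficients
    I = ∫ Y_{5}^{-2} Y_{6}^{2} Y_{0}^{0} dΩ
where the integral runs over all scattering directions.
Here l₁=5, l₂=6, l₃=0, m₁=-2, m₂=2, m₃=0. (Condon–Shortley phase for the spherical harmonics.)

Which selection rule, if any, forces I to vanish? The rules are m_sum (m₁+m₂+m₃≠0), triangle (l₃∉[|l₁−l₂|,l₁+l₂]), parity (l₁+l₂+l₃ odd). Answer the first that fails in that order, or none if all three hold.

azimuthal sum: -2 + 2 + 0 = 0  ✓
1 ≤ 0 ≤ 11 (triangle on l)  ✗
L = 5 + 6 + 0 = 11 (odd)

triangle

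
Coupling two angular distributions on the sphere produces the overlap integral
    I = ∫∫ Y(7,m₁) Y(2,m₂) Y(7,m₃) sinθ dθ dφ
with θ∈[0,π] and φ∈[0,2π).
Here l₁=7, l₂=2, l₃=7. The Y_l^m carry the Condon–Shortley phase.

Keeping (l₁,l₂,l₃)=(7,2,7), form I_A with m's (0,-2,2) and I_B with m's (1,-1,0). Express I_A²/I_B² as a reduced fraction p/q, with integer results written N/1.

Shared (l₁,l₂,l₃)=(7,2,7): N and (l;000)² cancel in I_A²/I_B².
A: Δ = 2!·12!·2!/17! = 1/185640; Racah Σ t=0..0: t=0:+1/2419200 = 1/2419200; ⇒ 3j(7 2 7; 0 -2 2)² = 27/1105, sgn -1
B: Δ = 2!·12!·2!/17! = 1/185640; Racah Σ t=0..1: t=0:+1/1036800 t=1:−1/1209600 = 1/7257600; ⇒ 3j(7 2 7; 1 -1 0)² = 1/2210, sgn -1
I_A²/I_B² = (27/1105)/(1/2210) = 54/1

54/1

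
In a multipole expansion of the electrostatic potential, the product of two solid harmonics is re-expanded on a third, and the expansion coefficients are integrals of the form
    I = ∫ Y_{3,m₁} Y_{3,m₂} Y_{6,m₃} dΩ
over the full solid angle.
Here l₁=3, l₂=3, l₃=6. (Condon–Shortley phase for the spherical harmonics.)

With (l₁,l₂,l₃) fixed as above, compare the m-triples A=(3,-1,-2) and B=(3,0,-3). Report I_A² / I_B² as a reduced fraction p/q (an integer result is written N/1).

1/3

Shared (l₁,l₂,l₃)=(3,3,6): N and (l;000)² cancel in I_A²/I_B².
A: Δ = 0!·6!·6!/13! = 1/12012; Racah Σ t=0..0: t=0:+1/34560 = 1/34560; ⇒ 3j(3 3 6; 3 -1 -2)² = 1/429, sgn +1
B: Δ = 0!·6!·6!/13! = 1/12012; Racah Σ t=0..0: t=0:+1/25920 = 1/25920; ⇒ 3j(3 3 6; 3 0 -3)² = 1/143, sgn -1
I_A²/I_B² = (1/429)/(1/143) = 1/3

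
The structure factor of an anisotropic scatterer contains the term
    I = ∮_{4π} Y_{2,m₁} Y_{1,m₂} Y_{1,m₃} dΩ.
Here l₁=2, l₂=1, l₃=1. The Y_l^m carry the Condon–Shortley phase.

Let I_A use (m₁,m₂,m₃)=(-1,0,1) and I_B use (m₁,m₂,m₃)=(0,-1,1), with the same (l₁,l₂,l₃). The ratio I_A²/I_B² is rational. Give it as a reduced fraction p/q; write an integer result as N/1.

3/1

Shared (l₁,l₂,l₃)=(2,1,1): N and (l;000)² cancel in I_A²/I_B².
A: Δ = 2!·2!·0!/5! = 1/30; Racah Σ t=1..1: t=1:−1/2 = -1/2; ⇒ 3j(2 1 1; -1 0 1)² = 1/10, sgn -1
B: Δ = 2!·2!·0!/5! = 1/30; Racah Σ t=0..0: t=0:+1/4 = 1/4; ⇒ 3j(2 1 1; 0 -1 1)² = 1/30, sgn +1
I_A²/I_B² = (1/10)/(1/30) = 3/1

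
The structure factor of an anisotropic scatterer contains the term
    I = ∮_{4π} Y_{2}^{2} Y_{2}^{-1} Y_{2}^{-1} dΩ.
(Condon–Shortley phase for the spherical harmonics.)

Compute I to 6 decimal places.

0.220728

Rules hold: Σm=0, L=6 even, 0≤2≤4.
N = 5·5·5 = 125
Δ = 2!·2!·2!/7! = 1/630
Racah Σ t=0..2: t=0:+1/8 t=1:−1/1 t=2:+1/8 = -3/4
⇒ 3j(2 2 2; 0 0 0)² = 2/35, sgn -1
Racah Σ t=0..0: t=0:+1/4 = 1/4
⇒ 3j(2 2 2; 2 -1 -1)² = 3/35, sgn -1
4πI² = N·(3j₀)²·(3jₘ)² = 30/49
I = +1·√(0.612245/4π) = 0.22072812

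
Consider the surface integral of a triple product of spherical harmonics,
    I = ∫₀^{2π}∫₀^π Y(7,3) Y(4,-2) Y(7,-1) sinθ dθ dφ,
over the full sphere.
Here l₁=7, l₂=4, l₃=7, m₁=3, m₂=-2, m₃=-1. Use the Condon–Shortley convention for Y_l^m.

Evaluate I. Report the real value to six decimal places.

Checks pass: Σm=0; 18 even; l₃=7∈[3,11].
(2·7+1)(2·4+1)(2·7+1) = 2025
Δ: 4! 10! 4! / 19! → 1/58198140
sum: t=0:+1/17418240 t=1:−1/622080 t=2:+1/230400 t=3:−1/622080 t=4:+1/17418240 = 1/806400
3j²(7 4 7; 0 0 0) = Δ·Π!·Σ² = 2268/230945  (sign -1)
sum: t=0:+1/1658880 t=1:−1/1088640 t=2:+1/7741440 = -13/69672960
3j²(7 4 7; 3 -2 -1) = Δ·Π!·Σ² = 325/149226  (sign -1)
combine: 4πI² = 2025·2268/230945·325/149226 = 546750/12623809
take √, sign +1: I = 0.05870759

0.058708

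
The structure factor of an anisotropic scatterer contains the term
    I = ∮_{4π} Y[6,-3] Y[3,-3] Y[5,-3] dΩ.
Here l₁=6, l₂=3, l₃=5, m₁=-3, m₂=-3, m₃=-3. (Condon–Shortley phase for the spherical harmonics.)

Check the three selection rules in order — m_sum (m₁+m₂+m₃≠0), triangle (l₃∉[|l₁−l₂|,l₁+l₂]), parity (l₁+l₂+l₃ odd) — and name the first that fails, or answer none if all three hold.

m_sum

Σmᵢ = -9  ✗
l₃∈[|l₁−l₂|,l₁+l₂]=[3,9], have l₃=5
Σlᵢ = 14 ⇒ even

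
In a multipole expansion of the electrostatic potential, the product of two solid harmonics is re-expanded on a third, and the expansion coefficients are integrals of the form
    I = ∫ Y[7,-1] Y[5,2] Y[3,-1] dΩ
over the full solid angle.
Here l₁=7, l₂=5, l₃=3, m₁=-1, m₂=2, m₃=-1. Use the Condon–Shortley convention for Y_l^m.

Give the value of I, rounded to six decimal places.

l₁+l₂+l₃=15 is odd: 3j(l;000)=0 ⇒ I=0

0.000000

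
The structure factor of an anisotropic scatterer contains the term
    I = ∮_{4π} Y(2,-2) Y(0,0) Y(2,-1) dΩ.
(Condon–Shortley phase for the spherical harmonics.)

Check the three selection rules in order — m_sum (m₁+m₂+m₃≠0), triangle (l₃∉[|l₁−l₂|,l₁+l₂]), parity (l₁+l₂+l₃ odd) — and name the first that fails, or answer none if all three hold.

m_sum

azimuthal sum: -2 + 0 − 1 = -3  ✗
2 ≤ 2 ≤ 2 (triangle on l)
L = 2 + 0 + 2 = 4 (even)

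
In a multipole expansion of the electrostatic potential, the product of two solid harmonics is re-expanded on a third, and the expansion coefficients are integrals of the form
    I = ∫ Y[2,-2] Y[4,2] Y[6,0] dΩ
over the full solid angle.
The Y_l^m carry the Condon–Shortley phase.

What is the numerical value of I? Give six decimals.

0.061597

m-sum 0 ✓  L=12 even ✓  2≤6≤6 ✓
Π(2lᵢ+1) = 5×9×13 = 585
triangle coeff Δ(2,4,6) = 1/6435
Σ_t [0,0]: t=0:+1/2304 = 1/2304
(3j)²=5/143 [(2 4 6; 0 0 0)], sign=+1
Σ_t [0,0]: t=0:+1/34560 = 1/34560
(3j)²=1/429 [(2 4 6; -2 2 0)], sign=+1
⇒ 4πI² = 75/1573
I = (+1)√(75/1573/(4π)) = 0.06159725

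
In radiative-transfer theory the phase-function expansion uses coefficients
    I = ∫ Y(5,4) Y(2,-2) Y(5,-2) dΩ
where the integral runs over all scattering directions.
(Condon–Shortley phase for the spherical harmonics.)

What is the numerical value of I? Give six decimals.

Rules hold: Σm=0, L=12 even, 3≤5≤7.
N = 11·5·11 = 605
Δ = 2!·8!·2!/13! = 1/38610
Racah Σ t=0..2: t=0:+1/2880 t=1:−1/576 t=2:+1/2880 = -1/960
⇒ 3j(5 2 5; 0 0 0)² = 10/429, sgn +1
Racah Σ t=0..0: t=0:+1/20160 = 1/20160
⇒ 3j(5 2 5; 4 -2 -2)² = 12/715, sgn -1
4πI² = N·(3j₀)²·(3jₘ)² = 40/169
I = -1·√(0.236686/4π) = -0.13724032

-0.137240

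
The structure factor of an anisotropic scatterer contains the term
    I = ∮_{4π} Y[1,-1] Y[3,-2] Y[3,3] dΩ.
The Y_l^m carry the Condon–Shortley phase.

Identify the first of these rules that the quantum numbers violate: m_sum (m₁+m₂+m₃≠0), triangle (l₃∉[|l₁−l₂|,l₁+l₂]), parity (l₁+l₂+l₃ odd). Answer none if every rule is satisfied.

parity

azimuthal sum: -1 − 2 + 3 = 0  ✓
2 ≤ 3 ≤ 4 (triangle on l)  ✓
L = 1 + 3 + 3 = 7 (odd)  ✗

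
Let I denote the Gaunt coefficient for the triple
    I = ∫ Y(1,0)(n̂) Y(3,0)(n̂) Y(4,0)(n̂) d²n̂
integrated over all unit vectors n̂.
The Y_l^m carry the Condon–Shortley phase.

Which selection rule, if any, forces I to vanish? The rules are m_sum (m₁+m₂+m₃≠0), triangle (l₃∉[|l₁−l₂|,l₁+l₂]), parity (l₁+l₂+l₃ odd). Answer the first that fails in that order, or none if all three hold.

none

azimuthal sum: 0 + 0 + 0 = 0  ✓
2 ≤ 4 ≤ 4 (triangle on l)  ✓
L = 1 + 3 + 4 = 8 (even)  ✓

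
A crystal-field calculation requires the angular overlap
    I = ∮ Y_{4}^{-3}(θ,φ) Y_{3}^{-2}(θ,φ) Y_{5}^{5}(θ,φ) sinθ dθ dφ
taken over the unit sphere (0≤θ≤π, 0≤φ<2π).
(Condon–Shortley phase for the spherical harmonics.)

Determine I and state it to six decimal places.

m-sum 0 ✓  L=12 even ✓  1≤5≤7 ✓
Π(2lᵢ+1) = 9×7×11 = 693
triangle coeff Δ(4,3,5) = 1/180180
Σ_t [0,2]: t=0:+1/576 t=1:−1/144 t=2:+1/576 = -1/288
(3j)²=20/1001 [(4 3 5; 0 0 0)], sign=+1
Σ_t [1,1]: t=1:−1/17280 = -1/17280
(3j)²=35/858 [(4 3 5; -3 -2 5)], sign=-1
⇒ 4πI² = 1050/1859
I = (-1)√(1050/1859/(4π)) = -0.21200691

-0.212007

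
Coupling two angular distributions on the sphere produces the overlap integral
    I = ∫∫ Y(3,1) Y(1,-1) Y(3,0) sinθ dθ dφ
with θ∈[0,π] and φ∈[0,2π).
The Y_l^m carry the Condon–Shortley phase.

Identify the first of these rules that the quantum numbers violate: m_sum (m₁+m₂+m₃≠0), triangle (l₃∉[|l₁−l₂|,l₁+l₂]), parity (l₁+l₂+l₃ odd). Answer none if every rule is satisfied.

Σmᵢ = 0  ✓
l₃∈[|l₁−l₂|,l₁+l₂]=[2,4], have l₃=3  ✓
Σlᵢ = 7 ⇒ odd  ✗

parity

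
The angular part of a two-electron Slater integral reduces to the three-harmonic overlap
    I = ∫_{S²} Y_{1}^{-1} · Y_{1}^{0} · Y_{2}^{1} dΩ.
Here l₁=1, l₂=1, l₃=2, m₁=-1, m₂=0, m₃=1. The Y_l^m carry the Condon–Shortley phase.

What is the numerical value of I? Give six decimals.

-0.218510

Rules hold: Σm=0, L=4 even, 0≤2≤2.
N = 3·3·5 = 45
Δ = 0!·2!·2!/5! = 1/30
Racah Σ t=0..0: t=0:+1/1 = 1/1
⇒ 3j(1 1 2; 0 0 0)² = 2/15, sgn +1
Racah Σ t=0..0: t=0:+1/2 = 1/2
⇒ 3j(1 1 2; -1 0 1)² = 1/10, sgn -1
4πI² = N·(3j₀)²·(3jₘ)² = 3/5
I = -1·√(0.6/4π) = -0.21850969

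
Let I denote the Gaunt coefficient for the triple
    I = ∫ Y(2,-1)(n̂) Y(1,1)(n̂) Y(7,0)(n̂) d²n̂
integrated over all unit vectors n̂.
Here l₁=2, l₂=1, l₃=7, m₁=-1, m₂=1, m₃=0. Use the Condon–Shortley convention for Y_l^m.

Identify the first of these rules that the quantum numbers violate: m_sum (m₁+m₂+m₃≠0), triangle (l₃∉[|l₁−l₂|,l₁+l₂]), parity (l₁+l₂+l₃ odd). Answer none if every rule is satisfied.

m₁+m₂+m₃ = -1 + 1 + 0 = 0  ✓
triangle: |2−1|=1 ≤ l₃=7 ≤ 2+1=3  ✗
parity: l₁+l₂+l₃ = 10 is even

triangle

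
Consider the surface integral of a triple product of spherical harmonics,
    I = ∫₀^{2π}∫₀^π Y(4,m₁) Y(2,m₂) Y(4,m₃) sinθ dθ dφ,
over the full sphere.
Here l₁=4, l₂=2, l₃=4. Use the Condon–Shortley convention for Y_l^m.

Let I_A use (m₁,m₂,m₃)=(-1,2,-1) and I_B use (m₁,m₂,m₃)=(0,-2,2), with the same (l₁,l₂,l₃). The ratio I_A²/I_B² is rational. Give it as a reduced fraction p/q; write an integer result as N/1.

Same 4,2,4: normalisation and zero-m 3j drop out of the ratio.
A: Δ: 2! 6! 2! / 11! → 1/13860; sum: t=2:+1/144 = 1/144; 3j²(4 2 4; -1 2 -1) = Δ·Π!·Σ² = 10/231  (sign -1)
B: Δ: 2! 6! 2! / 11! → 1/13860; sum: t=0:+1/192 = 1/192; 3j²(4 2 4; 0 -2 2) = Δ·Π!·Σ² = 3/77  (sign +1)
I_A²/I_B² = (10/231)/(3/77) = 10/9

10/9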